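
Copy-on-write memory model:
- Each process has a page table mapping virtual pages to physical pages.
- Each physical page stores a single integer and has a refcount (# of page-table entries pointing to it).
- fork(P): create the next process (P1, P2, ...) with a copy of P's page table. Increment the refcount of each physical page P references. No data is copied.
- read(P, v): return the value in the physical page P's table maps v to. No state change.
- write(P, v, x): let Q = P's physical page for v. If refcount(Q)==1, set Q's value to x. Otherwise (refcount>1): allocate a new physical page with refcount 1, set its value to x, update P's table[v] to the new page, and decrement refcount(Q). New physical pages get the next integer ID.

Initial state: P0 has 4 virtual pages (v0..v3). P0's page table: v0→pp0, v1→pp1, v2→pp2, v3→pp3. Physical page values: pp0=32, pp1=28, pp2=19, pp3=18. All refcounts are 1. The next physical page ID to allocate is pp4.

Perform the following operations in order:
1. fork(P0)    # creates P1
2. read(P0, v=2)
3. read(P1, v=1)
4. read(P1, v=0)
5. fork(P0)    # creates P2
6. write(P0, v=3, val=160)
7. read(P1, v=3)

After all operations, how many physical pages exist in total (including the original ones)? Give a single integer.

Op 1: fork(P0) -> P1. 4 ppages; refcounts: pp0:2 pp1:2 pp2:2 pp3:2
Op 2: read(P0, v2) -> 19. No state change.
Op 3: read(P1, v1) -> 28. No state change.
Op 4: read(P1, v0) -> 32. No state change.
Op 5: fork(P0) -> P2. 4 ppages; refcounts: pp0:3 pp1:3 pp2:3 pp3:3
Op 6: write(P0, v3, 160). refcount(pp3)=3>1 -> COPY to pp4. 5 ppages; refcounts: pp0:3 pp1:3 pp2:3 pp3:2 pp4:1
Op 7: read(P1, v3) -> 18. No state change.

Answer: 5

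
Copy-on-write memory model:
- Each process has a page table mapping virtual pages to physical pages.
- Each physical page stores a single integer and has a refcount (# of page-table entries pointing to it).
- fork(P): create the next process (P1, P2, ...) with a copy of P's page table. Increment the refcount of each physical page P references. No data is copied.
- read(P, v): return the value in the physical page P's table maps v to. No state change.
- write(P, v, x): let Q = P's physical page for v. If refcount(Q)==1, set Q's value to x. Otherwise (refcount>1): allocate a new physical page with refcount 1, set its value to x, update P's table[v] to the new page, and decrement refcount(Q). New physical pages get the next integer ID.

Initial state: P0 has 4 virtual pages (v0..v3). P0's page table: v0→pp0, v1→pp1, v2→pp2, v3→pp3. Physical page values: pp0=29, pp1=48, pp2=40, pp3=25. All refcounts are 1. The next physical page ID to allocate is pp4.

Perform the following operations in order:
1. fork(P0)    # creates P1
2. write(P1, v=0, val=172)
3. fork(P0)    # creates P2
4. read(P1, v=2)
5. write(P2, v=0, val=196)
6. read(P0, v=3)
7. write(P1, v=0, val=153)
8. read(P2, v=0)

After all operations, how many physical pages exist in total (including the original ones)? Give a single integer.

Op 1: fork(P0) -> P1. 4 ppages; refcounts: pp0:2 pp1:2 pp2:2 pp3:2
Op 2: write(P1, v0, 172). refcount(pp0)=2>1 -> COPY to pp4. 5 ppages; refcounts: pp0:1 pp1:2 pp2:2 pp3:2 pp4:1
Op 3: fork(P0) -> P2. 5 ppages; refcounts: pp0:2 pp1:3 pp2:3 pp3:3 pp4:1
Op 4: read(P1, v2) -> 40. No state change.
Op 5: write(P2, v0, 196). refcount(pp0)=2>1 -> COPY to pp5. 6 ppages; refcounts: pp0:1 pp1:3 pp2:3 pp3:3 pp4:1 pp5:1
Op 6: read(P0, v3) -> 25. No state change.
Op 7: write(P1, v0, 153). refcount(pp4)=1 -> write in place. 6 ppages; refcounts: pp0:1 pp1:3 pp2:3 pp3:3 pp4:1 pp5:1
Op 8: read(P2, v0) -> 196. No state change.

Answer: 6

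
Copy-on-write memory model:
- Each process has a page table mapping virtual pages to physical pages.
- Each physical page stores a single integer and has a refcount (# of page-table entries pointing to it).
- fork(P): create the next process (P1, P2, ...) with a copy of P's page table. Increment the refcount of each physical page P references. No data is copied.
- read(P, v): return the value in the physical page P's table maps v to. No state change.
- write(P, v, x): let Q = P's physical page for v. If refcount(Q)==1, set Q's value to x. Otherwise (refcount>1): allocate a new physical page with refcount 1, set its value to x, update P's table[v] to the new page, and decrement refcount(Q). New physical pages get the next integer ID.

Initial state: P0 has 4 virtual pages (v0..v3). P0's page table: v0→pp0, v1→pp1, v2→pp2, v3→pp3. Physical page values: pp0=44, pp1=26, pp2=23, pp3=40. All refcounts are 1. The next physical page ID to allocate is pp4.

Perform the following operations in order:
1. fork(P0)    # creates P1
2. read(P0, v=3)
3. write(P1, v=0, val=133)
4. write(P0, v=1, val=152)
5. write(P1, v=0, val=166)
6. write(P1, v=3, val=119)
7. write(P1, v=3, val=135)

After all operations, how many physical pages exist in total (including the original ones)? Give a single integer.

Op 1: fork(P0) -> P1. 4 ppages; refcounts: pp0:2 pp1:2 pp2:2 pp3:2
Op 2: read(P0, v3) -> 40. No state change.
Op 3: write(P1, v0, 133). refcount(pp0)=2>1 -> COPY to pp4. 5 ppages; refcounts: pp0:1 pp1:2 pp2:2 pp3:2 pp4:1
Op 4: write(P0, v1, 152). refcount(pp1)=2>1 -> COPY to pp5. 6 ppages; refcounts: pp0:1 pp1:1 pp2:2 pp3:2 pp4:1 pp5:1
Op 5: write(P1, v0, 166). refcount(pp4)=1 -> write in place. 6 ppages; refcounts: pp0:1 pp1:1 pp2:2 pp3:2 pp4:1 pp5:1
Op 6: write(P1, v3, 119). refcount(pp3)=2>1 -> COPY to pp6. 7 ppages; refcounts: pp0:1 pp1:1 pp2:2 pp3:1 pp4:1 pp5:1 pp6:1
Op 7: write(P1, v3, 135). refcount(pp6)=1 -> write in place. 7 ppages; refcounts: pp0:1 pp1:1 pp2:2 pp3:1 pp4:1 pp5:1 pp6:1

Answer: 7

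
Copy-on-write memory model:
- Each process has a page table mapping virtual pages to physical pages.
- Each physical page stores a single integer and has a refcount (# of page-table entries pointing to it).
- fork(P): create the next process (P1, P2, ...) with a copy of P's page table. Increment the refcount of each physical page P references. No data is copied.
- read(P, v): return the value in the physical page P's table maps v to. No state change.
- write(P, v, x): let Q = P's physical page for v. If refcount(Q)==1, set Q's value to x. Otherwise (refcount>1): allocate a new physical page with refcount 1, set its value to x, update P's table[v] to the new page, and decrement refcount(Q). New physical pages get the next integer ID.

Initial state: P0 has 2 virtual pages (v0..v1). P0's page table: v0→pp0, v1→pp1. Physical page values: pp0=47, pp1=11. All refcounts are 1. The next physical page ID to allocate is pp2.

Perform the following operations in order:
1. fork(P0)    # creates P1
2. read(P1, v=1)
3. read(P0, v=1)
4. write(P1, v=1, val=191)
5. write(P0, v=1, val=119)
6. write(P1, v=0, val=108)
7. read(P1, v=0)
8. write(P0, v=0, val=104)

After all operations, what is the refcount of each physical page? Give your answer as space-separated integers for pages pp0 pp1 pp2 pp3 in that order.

Answer: 1 1 1 1

Derivation:
Op 1: fork(P0) -> P1. 2 ppages; refcounts: pp0:2 pp1:2
Op 2: read(P1, v1) -> 11. No state change.
Op 3: read(P0, v1) -> 11. No state change.
Op 4: write(P1, v1, 191). refcount(pp1)=2>1 -> COPY to pp2. 3 ppages; refcounts: pp0:2 pp1:1 pp2:1
Op 5: write(P0, v1, 119). refcount(pp1)=1 -> write in place. 3 ppages; refcounts: pp0:2 pp1:1 pp2:1
Op 6: write(P1, v0, 108). refcount(pp0)=2>1 -> COPY to pp3. 4 ppages; refcounts: pp0:1 pp1:1 pp2:1 pp3:1
Op 7: read(P1, v0) -> 108. No state change.
Op 8: write(P0, v0, 104). refcount(pp0)=1 -> write in place. 4 ppages; refcounts: pp0:1 pp1:1 pp2:1 pp3:1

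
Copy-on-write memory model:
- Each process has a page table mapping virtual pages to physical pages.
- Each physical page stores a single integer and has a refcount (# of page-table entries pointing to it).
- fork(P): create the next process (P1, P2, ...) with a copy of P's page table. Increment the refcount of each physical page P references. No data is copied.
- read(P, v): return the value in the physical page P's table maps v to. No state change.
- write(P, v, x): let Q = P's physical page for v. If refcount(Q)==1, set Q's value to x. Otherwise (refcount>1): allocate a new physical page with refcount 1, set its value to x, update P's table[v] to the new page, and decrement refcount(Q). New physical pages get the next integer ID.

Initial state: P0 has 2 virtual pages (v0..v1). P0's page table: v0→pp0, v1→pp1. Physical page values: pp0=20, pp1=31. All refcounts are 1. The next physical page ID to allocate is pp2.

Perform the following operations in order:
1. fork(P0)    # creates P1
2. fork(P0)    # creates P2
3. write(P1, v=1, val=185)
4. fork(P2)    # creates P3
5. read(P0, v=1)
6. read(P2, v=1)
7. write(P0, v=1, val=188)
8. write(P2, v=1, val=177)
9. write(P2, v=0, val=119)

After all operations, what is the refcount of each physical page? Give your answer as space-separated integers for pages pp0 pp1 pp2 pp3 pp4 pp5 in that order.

Op 1: fork(P0) -> P1. 2 ppages; refcounts: pp0:2 pp1:2
Op 2: fork(P0) -> P2. 2 ppages; refcounts: pp0:3 pp1:3
Op 3: write(P1, v1, 185). refcount(pp1)=3>1 -> COPY to pp2. 3 ppages; refcounts: pp0:3 pp1:2 pp2:1
Op 4: fork(P2) -> P3. 3 ppages; refcounts: pp0:4 pp1:3 pp2:1
Op 5: read(P0, v1) -> 31. No state change.
Op 6: read(P2, v1) -> 31. No state change.
Op 7: write(P0, v1, 188). refcount(pp1)=3>1 -> COPY to pp3. 4 ppages; refcounts: pp0:4 pp1:2 pp2:1 pp3:1
Op 8: write(P2, v1, 177). refcount(pp1)=2>1 -> COPY to pp4. 5 ppages; refcounts: pp0:4 pp1:1 pp2:1 pp3:1 pp4:1
Op 9: write(P2, v0, 119). refcount(pp0)=4>1 -> COPY to pp5. 6 ppages; refcounts: pp0:3 pp1:1 pp2:1 pp3:1 pp4:1 pp5:1

Answer: 3 1 1 1 1 1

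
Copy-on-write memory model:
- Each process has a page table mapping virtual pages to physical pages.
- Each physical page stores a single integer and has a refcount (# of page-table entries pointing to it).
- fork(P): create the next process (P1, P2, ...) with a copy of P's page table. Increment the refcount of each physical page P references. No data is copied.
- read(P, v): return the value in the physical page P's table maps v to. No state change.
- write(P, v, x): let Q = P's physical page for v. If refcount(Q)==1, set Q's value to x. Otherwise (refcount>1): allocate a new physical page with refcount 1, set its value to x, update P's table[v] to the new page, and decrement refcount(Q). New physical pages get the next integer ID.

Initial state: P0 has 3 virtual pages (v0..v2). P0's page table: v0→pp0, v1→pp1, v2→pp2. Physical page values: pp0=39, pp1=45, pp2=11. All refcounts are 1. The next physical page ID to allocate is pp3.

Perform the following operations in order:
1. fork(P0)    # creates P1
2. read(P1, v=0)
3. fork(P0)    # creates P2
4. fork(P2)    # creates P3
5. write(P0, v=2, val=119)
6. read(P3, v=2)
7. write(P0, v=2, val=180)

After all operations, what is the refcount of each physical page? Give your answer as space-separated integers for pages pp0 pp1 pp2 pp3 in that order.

Answer: 4 4 3 1

Derivation:
Op 1: fork(P0) -> P1. 3 ppages; refcounts: pp0:2 pp1:2 pp2:2
Op 2: read(P1, v0) -> 39. No state change.
Op 3: fork(P0) -> P2. 3 ppages; refcounts: pp0:3 pp1:3 pp2:3
Op 4: fork(P2) -> P3. 3 ppages; refcounts: pp0:4 pp1:4 pp2:4
Op 5: write(P0, v2, 119). refcount(pp2)=4>1 -> COPY to pp3. 4 ppages; refcounts: pp0:4 pp1:4 pp2:3 pp3:1
Op 6: read(P3, v2) -> 11. No state change.
Op 7: write(P0, v2, 180). refcount(pp3)=1 -> write in place. 4 ppages; refcounts: pp0:4 pp1:4 pp2:3 pp3:1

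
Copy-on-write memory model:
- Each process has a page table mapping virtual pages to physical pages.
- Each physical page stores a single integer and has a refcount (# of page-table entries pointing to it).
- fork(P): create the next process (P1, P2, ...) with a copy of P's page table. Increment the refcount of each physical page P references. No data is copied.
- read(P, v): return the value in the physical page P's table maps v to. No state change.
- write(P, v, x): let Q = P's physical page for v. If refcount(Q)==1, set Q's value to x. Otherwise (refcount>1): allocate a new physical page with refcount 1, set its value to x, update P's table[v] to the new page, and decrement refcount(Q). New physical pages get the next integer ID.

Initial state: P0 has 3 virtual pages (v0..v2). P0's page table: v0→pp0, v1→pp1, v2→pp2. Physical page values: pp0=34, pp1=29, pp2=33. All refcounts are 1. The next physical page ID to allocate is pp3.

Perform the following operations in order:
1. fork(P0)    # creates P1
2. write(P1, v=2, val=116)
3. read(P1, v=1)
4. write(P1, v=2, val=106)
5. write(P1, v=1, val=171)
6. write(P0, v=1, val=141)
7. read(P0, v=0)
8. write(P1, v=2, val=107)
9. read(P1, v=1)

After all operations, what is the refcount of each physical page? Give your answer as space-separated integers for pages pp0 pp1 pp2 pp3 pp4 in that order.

Op 1: fork(P0) -> P1. 3 ppages; refcounts: pp0:2 pp1:2 pp2:2
Op 2: write(P1, v2, 116). refcount(pp2)=2>1 -> COPY to pp3. 4 ppages; refcounts: pp0:2 pp1:2 pp2:1 pp3:1
Op 3: read(P1, v1) -> 29. No state change.
Op 4: write(P1, v2, 106). refcount(pp3)=1 -> write in place. 4 ppages; refcounts: pp0:2 pp1:2 pp2:1 pp3:1
Op 5: write(P1, v1, 171). refcount(pp1)=2>1 -> COPY to pp4. 5 ppages; refcounts: pp0:2 pp1:1 pp2:1 pp3:1 pp4:1
Op 6: write(P0, v1, 141). refcount(pp1)=1 -> write in place. 5 ppages; refcounts: pp0:2 pp1:1 pp2:1 pp3:1 pp4:1
Op 7: read(P0, v0) -> 34. No state change.
Op 8: write(P1, v2, 107). refcount(pp3)=1 -> write in place. 5 ppages; refcounts: pp0:2 pp1:1 pp2:1 pp3:1 pp4:1
Op 9: read(P1, v1) -> 171. No state change.

Answer: 2 1 1 1 1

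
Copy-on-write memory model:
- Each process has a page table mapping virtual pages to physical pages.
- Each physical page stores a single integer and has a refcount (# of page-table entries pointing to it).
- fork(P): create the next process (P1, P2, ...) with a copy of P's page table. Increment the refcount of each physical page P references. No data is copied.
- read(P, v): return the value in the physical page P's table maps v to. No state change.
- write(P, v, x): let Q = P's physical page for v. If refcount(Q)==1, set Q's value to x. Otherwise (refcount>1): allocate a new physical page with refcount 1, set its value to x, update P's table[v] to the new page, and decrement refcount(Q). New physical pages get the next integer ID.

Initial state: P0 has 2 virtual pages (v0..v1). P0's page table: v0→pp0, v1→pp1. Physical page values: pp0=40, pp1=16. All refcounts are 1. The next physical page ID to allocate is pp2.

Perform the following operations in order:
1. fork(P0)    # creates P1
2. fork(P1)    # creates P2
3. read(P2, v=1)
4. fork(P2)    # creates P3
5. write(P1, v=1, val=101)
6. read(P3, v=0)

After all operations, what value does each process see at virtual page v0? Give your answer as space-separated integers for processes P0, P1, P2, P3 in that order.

Answer: 40 40 40 40

Derivation:
Op 1: fork(P0) -> P1. 2 ppages; refcounts: pp0:2 pp1:2
Op 2: fork(P1) -> P2. 2 ppages; refcounts: pp0:3 pp1:3
Op 3: read(P2, v1) -> 16. No state change.
Op 4: fork(P2) -> P3. 2 ppages; refcounts: pp0:4 pp1:4
Op 5: write(P1, v1, 101). refcount(pp1)=4>1 -> COPY to pp2. 3 ppages; refcounts: pp0:4 pp1:3 pp2:1
Op 6: read(P3, v0) -> 40. No state change.
P0: v0 -> pp0 = 40
P1: v0 -> pp0 = 40
P2: v0 -> pp0 = 40
P3: v0 -> pp0 = 40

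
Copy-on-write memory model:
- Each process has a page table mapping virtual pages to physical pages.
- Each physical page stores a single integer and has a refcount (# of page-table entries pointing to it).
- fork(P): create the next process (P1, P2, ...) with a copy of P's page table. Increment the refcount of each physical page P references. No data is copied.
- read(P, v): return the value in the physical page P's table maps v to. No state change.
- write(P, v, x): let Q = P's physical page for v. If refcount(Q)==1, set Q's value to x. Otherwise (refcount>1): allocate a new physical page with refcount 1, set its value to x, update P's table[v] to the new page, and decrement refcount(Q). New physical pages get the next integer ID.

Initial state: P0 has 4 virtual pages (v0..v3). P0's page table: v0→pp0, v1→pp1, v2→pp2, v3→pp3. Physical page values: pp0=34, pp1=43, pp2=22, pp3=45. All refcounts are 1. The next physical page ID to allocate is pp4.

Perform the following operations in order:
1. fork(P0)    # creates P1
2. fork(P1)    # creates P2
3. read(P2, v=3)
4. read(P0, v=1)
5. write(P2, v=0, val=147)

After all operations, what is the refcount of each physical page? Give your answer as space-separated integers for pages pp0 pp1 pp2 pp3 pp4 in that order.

Op 1: fork(P0) -> P1. 4 ppages; refcounts: pp0:2 pp1:2 pp2:2 pp3:2
Op 2: fork(P1) -> P2. 4 ppages; refcounts: pp0:3 pp1:3 pp2:3 pp3:3
Op 3: read(P2, v3) -> 45. No state change.
Op 4: read(P0, v1) -> 43. No state change.
Op 5: write(P2, v0, 147). refcount(pp0)=3>1 -> COPY to pp4. 5 ppages; refcounts: pp0:2 pp1:3 pp2:3 pp3:3 pp4:1

Answer: 2 3 3 3 1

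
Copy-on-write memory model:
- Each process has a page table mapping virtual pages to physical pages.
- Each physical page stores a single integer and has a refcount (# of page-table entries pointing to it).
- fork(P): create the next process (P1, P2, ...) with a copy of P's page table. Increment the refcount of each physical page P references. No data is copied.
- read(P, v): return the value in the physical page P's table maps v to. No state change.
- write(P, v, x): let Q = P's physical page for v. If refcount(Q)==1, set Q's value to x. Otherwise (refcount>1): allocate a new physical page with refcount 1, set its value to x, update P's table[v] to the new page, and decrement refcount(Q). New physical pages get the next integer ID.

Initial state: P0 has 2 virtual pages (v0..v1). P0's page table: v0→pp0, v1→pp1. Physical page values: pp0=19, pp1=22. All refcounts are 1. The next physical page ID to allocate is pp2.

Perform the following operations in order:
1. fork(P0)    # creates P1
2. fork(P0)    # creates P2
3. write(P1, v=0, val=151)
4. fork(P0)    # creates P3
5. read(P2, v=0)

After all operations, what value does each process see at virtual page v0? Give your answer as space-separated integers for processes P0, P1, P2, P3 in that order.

Op 1: fork(P0) -> P1. 2 ppages; refcounts: pp0:2 pp1:2
Op 2: fork(P0) -> P2. 2 ppages; refcounts: pp0:3 pp1:3
Op 3: write(P1, v0, 151). refcount(pp0)=3>1 -> COPY to pp2. 3 ppages; refcounts: pp0:2 pp1:3 pp2:1
Op 4: fork(P0) -> P3. 3 ppages; refcounts: pp0:3 pp1:4 pp2:1
Op 5: read(P2, v0) -> 19. No state change.
P0: v0 -> pp0 = 19
P1: v0 -> pp2 = 151
P2: v0 -> pp0 = 19
P3: v0 -> pp0 = 19

Answer: 19 151 19 19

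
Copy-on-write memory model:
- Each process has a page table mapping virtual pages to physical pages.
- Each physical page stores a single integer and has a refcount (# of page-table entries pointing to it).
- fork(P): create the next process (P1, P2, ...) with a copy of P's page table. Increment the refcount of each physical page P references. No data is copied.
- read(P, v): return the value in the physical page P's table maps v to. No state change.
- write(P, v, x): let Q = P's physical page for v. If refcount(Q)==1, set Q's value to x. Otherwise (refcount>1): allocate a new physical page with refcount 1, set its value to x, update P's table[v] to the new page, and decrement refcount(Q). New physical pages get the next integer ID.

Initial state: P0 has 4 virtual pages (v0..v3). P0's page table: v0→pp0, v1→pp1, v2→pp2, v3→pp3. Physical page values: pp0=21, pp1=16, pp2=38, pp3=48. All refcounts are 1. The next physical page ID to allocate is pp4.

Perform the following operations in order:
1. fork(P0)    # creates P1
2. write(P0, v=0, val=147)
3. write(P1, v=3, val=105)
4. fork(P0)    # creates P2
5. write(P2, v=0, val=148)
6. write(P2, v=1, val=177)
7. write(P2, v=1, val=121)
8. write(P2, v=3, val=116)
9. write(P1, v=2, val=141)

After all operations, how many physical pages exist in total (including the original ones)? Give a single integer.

Answer: 10

Derivation:
Op 1: fork(P0) -> P1. 4 ppages; refcounts: pp0:2 pp1:2 pp2:2 pp3:2
Op 2: write(P0, v0, 147). refcount(pp0)=2>1 -> COPY to pp4. 5 ppages; refcounts: pp0:1 pp1:2 pp2:2 pp3:2 pp4:1
Op 3: write(P1, v3, 105). refcount(pp3)=2>1 -> COPY to pp5. 6 ppages; refcounts: pp0:1 pp1:2 pp2:2 pp3:1 pp4:1 pp5:1
Op 4: fork(P0) -> P2. 6 ppages; refcounts: pp0:1 pp1:3 pp2:3 pp3:2 pp4:2 pp5:1
Op 5: write(P2, v0, 148). refcount(pp4)=2>1 -> COPY to pp6. 7 ppages; refcounts: pp0:1 pp1:3 pp2:3 pp3:2 pp4:1 pp5:1 pp6:1
Op 6: write(P2, v1, 177). refcount(pp1)=3>1 -> COPY to pp7. 8 ppages; refcounts: pp0:1 pp1:2 pp2:3 pp3:2 pp4:1 pp5:1 pp6:1 pp7:1
Op 7: write(P2, v1, 121). refcount(pp7)=1 -> write in place. 8 ppages; refcounts: pp0:1 pp1:2 pp2:3 pp3:2 pp4:1 pp5:1 pp6:1 pp7:1
Op 8: write(P2, v3, 116). refcount(pp3)=2>1 -> COPY to pp8. 9 ppages; refcounts: pp0:1 pp1:2 pp2:3 pp3:1 pp4:1 pp5:1 pp6:1 pp7:1 pp8:1
Op 9: write(P1, v2, 141). refcount(pp2)=3>1 -> COPY to pp9. 10 ppages; refcounts: pp0:1 pp1:2 pp2:2 pp3:1 pp4:1 pp5:1 pp6:1 pp7:1 pp8:1 pp9:1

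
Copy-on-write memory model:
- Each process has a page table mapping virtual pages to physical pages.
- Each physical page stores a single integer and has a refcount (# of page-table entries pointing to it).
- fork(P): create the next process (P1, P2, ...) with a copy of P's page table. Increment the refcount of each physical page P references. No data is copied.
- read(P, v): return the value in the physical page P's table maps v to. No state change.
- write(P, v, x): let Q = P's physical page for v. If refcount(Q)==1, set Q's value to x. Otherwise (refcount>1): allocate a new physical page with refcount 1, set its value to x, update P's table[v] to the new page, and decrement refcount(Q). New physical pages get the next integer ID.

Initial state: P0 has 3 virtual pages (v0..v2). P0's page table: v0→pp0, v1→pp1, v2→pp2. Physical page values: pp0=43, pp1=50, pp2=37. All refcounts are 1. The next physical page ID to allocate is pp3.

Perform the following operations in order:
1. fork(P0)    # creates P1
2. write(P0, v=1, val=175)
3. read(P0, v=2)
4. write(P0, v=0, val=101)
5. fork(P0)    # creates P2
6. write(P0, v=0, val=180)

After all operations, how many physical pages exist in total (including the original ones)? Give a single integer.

Op 1: fork(P0) -> P1. 3 ppages; refcounts: pp0:2 pp1:2 pp2:2
Op 2: write(P0, v1, 175). refcount(pp1)=2>1 -> COPY to pp3. 4 ppages; refcounts: pp0:2 pp1:1 pp2:2 pp3:1
Op 3: read(P0, v2) -> 37. No state change.
Op 4: write(P0, v0, 101). refcount(pp0)=2>1 -> COPY to pp4. 5 ppages; refcounts: pp0:1 pp1:1 pp2:2 pp3:1 pp4:1
Op 5: fork(P0) -> P2. 5 ppages; refcounts: pp0:1 pp1:1 pp2:3 pp3:2 pp4:2
Op 6: write(P0, v0, 180). refcount(pp4)=2>1 -> COPY to pp5. 6 ppages; refcounts: pp0:1 pp1:1 pp2:3 pp3:2 pp4:1 pp5:1

Answer: 6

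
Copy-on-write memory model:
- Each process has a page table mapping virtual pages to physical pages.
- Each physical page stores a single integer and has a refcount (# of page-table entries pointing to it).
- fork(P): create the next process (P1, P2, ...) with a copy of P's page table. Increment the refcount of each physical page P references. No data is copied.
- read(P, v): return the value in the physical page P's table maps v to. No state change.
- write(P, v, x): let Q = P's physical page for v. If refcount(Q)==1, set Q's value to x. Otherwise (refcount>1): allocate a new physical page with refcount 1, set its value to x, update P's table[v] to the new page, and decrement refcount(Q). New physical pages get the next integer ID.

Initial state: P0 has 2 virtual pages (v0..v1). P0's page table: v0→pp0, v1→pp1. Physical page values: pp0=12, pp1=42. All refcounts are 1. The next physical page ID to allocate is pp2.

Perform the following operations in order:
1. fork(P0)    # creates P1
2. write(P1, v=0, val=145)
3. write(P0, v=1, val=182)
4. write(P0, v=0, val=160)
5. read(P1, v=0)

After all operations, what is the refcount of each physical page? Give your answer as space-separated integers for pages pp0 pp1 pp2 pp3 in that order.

Op 1: fork(P0) -> P1. 2 ppages; refcounts: pp0:2 pp1:2
Op 2: write(P1, v0, 145). refcount(pp0)=2>1 -> COPY to pp2. 3 ppages; refcounts: pp0:1 pp1:2 pp2:1
Op 3: write(P0, v1, 182). refcount(pp1)=2>1 -> COPY to pp3. 4 ppages; refcounts: pp0:1 pp1:1 pp2:1 pp3:1
Op 4: write(P0, v0, 160). refcount(pp0)=1 -> write in place. 4 ppages; refcounts: pp0:1 pp1:1 pp2:1 pp3:1
Op 5: read(P1, v0) -> 145. No state change.

Answer: 1 1 1 1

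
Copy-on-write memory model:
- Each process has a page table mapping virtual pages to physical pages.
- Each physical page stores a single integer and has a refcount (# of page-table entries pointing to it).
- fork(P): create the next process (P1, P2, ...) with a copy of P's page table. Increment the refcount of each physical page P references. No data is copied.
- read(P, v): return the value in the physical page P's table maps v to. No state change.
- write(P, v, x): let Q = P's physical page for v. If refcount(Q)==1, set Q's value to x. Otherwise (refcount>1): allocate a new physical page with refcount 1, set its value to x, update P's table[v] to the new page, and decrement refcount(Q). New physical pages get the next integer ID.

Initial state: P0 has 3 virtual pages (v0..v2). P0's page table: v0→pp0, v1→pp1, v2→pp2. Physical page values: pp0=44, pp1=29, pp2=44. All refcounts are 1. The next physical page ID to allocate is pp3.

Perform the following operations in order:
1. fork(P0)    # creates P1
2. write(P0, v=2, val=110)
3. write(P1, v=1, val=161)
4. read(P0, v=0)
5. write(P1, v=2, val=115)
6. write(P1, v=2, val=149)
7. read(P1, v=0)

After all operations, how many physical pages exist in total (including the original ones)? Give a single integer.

Answer: 5

Derivation:
Op 1: fork(P0) -> P1. 3 ppages; refcounts: pp0:2 pp1:2 pp2:2
Op 2: write(P0, v2, 110). refcount(pp2)=2>1 -> COPY to pp3. 4 ppages; refcounts: pp0:2 pp1:2 pp2:1 pp3:1
Op 3: write(P1, v1, 161). refcount(pp1)=2>1 -> COPY to pp4. 5 ppages; refcounts: pp0:2 pp1:1 pp2:1 pp3:1 pp4:1
Op 4: read(P0, v0) -> 44. No state change.
Op 5: write(P1, v2, 115). refcount(pp2)=1 -> write in place. 5 ppages; refcounts: pp0:2 pp1:1 pp2:1 pp3:1 pp4:1
Op 6: write(P1, v2, 149). refcount(pp2)=1 -> write in place. 5 ppages; refcounts: pp0:2 pp1:1 pp2:1 pp3:1 pp4:1
Op 7: read(P1, v0) -> 44. No state change.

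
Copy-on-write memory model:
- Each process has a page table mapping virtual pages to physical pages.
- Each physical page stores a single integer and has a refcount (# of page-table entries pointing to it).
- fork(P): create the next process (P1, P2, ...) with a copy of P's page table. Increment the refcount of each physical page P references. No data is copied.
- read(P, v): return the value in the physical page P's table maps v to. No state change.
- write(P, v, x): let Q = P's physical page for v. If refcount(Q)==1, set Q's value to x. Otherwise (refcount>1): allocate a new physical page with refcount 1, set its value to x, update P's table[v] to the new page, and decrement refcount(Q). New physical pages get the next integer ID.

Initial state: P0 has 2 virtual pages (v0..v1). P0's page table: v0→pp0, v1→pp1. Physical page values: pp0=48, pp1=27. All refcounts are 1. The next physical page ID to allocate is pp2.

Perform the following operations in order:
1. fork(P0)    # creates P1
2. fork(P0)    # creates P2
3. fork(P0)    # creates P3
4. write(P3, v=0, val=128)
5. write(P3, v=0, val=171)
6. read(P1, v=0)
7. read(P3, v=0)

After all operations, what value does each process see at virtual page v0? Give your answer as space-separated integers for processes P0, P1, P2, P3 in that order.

Op 1: fork(P0) -> P1. 2 ppages; refcounts: pp0:2 pp1:2
Op 2: fork(P0) -> P2. 2 ppages; refcounts: pp0:3 pp1:3
Op 3: fork(P0) -> P3. 2 ppages; refcounts: pp0:4 pp1:4
Op 4: write(P3, v0, 128). refcount(pp0)=4>1 -> COPY to pp2. 3 ppages; refcounts: pp0:3 pp1:4 pp2:1
Op 5: write(P3, v0, 171). refcount(pp2)=1 -> write in place. 3 ppages; refcounts: pp0:3 pp1:4 pp2:1
Op 6: read(P1, v0) -> 48. No state change.
Op 7: read(P3, v0) -> 171. No state change.
P0: v0 -> pp0 = 48
P1: v0 -> pp0 = 48
P2: v0 -> pp0 = 48
P3: v0 -> pp2 = 171

Answer: 48 48 48 171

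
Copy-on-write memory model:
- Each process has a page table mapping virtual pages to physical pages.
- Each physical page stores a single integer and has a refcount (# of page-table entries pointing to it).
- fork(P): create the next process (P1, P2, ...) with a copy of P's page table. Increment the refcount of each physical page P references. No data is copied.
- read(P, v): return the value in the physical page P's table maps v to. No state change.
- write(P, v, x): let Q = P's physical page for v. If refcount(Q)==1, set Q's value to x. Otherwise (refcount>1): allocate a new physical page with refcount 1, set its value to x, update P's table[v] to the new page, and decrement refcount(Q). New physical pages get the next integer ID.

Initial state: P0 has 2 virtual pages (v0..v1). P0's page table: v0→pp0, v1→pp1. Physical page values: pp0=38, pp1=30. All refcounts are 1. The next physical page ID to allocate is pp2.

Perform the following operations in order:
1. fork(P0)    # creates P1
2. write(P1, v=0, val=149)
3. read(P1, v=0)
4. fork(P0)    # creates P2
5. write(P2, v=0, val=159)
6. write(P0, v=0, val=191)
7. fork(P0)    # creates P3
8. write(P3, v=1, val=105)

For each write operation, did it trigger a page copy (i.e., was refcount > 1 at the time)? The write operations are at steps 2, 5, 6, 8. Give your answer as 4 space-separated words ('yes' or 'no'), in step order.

Op 1: fork(P0) -> P1. 2 ppages; refcounts: pp0:2 pp1:2
Op 2: write(P1, v0, 149). refcount(pp0)=2>1 -> COPY to pp2. 3 ppages; refcounts: pp0:1 pp1:2 pp2:1
Op 3: read(P1, v0) -> 149. No state change.
Op 4: fork(P0) -> P2. 3 ppages; refcounts: pp0:2 pp1:3 pp2:1
Op 5: write(P2, v0, 159). refcount(pp0)=2>1 -> COPY to pp3. 4 ppages; refcounts: pp0:1 pp1:3 pp2:1 pp3:1
Op 6: write(P0, v0, 191). refcount(pp0)=1 -> write in place. 4 ppages; refcounts: pp0:1 pp1:3 pp2:1 pp3:1
Op 7: fork(P0) -> P3. 4 ppages; refcounts: pp0:2 pp1:4 pp2:1 pp3:1
Op 8: write(P3, v1, 105). refcount(pp1)=4>1 -> COPY to pp4. 5 ppages; refcounts: pp0:2 pp1:3 pp2:1 pp3:1 pp4:1

yes yes no yes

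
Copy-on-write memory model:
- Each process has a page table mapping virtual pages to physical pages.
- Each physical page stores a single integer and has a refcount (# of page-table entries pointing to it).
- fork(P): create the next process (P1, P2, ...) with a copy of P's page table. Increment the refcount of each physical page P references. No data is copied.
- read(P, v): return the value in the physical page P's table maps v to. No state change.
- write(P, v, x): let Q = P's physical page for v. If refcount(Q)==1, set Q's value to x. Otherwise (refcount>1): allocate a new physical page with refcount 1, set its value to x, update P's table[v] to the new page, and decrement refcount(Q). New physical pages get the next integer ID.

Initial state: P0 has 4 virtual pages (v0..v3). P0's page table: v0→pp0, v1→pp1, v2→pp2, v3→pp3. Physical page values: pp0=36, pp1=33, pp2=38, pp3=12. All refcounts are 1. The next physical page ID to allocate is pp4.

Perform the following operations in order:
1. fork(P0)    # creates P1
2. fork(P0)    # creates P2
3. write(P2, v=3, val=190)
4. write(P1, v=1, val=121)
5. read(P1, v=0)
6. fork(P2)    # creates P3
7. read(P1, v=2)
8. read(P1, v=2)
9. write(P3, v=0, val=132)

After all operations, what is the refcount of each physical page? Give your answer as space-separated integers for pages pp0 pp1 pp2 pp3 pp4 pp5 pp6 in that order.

Answer: 3 3 4 2 2 1 1

Derivation:
Op 1: fork(P0) -> P1. 4 ppages; refcounts: pp0:2 pp1:2 pp2:2 pp3:2
Op 2: fork(P0) -> P2. 4 ppages; refcounts: pp0:3 pp1:3 pp2:3 pp3:3
Op 3: write(P2, v3, 190). refcount(pp3)=3>1 -> COPY to pp4. 5 ppages; refcounts: pp0:3 pp1:3 pp2:3 pp3:2 pp4:1
Op 4: write(P1, v1, 121). refcount(pp1)=3>1 -> COPY to pp5. 6 ppages; refcounts: pp0:3 pp1:2 pp2:3 pp3:2 pp4:1 pp5:1
Op 5: read(P1, v0) -> 36. No state change.
Op 6: fork(P2) -> P3. 6 ppages; refcounts: pp0:4 pp1:3 pp2:4 pp3:2 pp4:2 pp5:1
Op 7: read(P1, v2) -> 38. No state change.
Op 8: read(P1, v2) -> 38. No state change.
Op 9: write(P3, v0, 132). refcount(pp0)=4>1 -> COPY to pp6. 7 ppages; refcounts: pp0:3 pp1:3 pp2:4 pp3:2 pp4:2 pp5:1 pp6:1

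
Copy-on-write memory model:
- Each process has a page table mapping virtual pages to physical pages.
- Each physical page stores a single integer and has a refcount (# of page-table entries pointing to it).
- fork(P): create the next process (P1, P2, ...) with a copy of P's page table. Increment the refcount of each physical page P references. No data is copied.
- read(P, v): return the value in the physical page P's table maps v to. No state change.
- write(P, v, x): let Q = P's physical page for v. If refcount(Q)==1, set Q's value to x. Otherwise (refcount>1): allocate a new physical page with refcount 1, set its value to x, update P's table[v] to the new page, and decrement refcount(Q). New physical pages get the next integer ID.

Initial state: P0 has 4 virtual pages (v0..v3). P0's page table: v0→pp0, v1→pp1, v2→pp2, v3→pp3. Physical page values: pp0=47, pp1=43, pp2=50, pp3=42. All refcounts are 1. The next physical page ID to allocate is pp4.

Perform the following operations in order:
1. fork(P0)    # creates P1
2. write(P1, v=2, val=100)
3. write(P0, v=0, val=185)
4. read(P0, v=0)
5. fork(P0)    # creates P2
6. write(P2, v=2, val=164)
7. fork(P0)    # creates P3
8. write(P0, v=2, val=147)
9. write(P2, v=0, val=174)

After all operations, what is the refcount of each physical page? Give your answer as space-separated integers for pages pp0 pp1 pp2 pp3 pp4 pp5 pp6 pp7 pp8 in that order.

Answer: 1 4 1 4 1 2 1 1 1

Derivation:
Op 1: fork(P0) -> P1. 4 ppages; refcounts: pp0:2 pp1:2 pp2:2 pp3:2
Op 2: write(P1, v2, 100). refcount(pp2)=2>1 -> COPY to pp4. 5 ppages; refcounts: pp0:2 pp1:2 pp2:1 pp3:2 pp4:1
Op 3: write(P0, v0, 185). refcount(pp0)=2>1 -> COPY to pp5. 6 ppages; refcounts: pp0:1 pp1:2 pp2:1 pp3:2 pp4:1 pp5:1
Op 4: read(P0, v0) -> 185. No state change.
Op 5: fork(P0) -> P2. 6 ppages; refcounts: pp0:1 pp1:3 pp2:2 pp3:3 pp4:1 pp5:2
Op 6: write(P2, v2, 164). refcount(pp2)=2>1 -> COPY to pp6. 7 ppages; refcounts: pp0:1 pp1:3 pp2:1 pp3:3 pp4:1 pp5:2 pp6:1
Op 7: fork(P0) -> P3. 7 ppages; refcounts: pp0:1 pp1:4 pp2:2 pp3:4 pp4:1 pp5:3 pp6:1
Op 8: write(P0, v2, 147). refcount(pp2)=2>1 -> COPY to pp7. 8 ppages; refcounts: pp0:1 pp1:4 pp2:1 pp3:4 pp4:1 pp5:3 pp6:1 pp7:1
Op 9: write(P2, v0, 174). refcount(pp5)=3>1 -> COPY to pp8. 9 ppages; refcounts: pp0:1 pp1:4 pp2:1 pp3:4 pp4:1 pp5:2 pp6:1 pp7:1 pp8:1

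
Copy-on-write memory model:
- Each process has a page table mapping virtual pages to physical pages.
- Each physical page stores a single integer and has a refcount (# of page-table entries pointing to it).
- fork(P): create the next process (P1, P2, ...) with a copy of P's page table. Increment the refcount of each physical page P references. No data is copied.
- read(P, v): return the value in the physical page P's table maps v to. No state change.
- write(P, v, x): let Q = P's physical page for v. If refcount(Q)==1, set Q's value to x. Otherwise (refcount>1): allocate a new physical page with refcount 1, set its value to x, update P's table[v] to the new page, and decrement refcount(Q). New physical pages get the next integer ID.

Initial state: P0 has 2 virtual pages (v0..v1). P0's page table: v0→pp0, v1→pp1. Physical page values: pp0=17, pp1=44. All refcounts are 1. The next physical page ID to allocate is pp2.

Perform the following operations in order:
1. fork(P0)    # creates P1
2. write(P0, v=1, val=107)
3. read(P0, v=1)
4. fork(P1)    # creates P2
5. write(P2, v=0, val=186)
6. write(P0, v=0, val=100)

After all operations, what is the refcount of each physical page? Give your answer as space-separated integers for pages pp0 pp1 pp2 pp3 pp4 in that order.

Op 1: fork(P0) -> P1. 2 ppages; refcounts: pp0:2 pp1:2
Op 2: write(P0, v1, 107). refcount(pp1)=2>1 -> COPY to pp2. 3 ppages; refcounts: pp0:2 pp1:1 pp2:1
Op 3: read(P0, v1) -> 107. No state change.
Op 4: fork(P1) -> P2. 3 ppages; refcounts: pp0:3 pp1:2 pp2:1
Op 5: write(P2, v0, 186). refcount(pp0)=3>1 -> COPY to pp3. 4 ppages; refcounts: pp0:2 pp1:2 pp2:1 pp3:1
Op 6: write(P0, v0, 100). refcount(pp0)=2>1 -> COPY to pp4. 5 ppages; refcounts: pp0:1 pp1:2 pp2:1 pp3:1 pp4:1

Answer: 1 2 1 1 1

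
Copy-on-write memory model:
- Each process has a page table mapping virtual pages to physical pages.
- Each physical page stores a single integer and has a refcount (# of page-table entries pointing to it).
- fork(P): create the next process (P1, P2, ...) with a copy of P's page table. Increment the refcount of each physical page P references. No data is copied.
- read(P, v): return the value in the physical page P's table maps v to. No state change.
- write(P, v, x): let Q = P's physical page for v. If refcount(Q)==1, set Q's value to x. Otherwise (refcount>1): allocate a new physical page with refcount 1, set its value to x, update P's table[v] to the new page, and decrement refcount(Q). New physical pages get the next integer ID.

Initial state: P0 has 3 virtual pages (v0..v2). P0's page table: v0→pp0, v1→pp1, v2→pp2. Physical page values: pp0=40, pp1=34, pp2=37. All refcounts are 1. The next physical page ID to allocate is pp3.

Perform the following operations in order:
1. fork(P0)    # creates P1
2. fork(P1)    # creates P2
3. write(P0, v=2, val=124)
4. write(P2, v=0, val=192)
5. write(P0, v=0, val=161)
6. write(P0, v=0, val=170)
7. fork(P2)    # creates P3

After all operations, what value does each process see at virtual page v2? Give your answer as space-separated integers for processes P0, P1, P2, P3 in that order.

Op 1: fork(P0) -> P1. 3 ppages; refcounts: pp0:2 pp1:2 pp2:2
Op 2: fork(P1) -> P2. 3 ppages; refcounts: pp0:3 pp1:3 pp2:3
Op 3: write(P0, v2, 124). refcount(pp2)=3>1 -> COPY to pp3. 4 ppages; refcounts: pp0:3 pp1:3 pp2:2 pp3:1
Op 4: write(P2, v0, 192). refcount(pp0)=3>1 -> COPY to pp4. 5 ppages; refcounts: pp0:2 pp1:3 pp2:2 pp3:1 pp4:1
Op 5: write(P0, v0, 161). refcount(pp0)=2>1 -> COPY to pp5. 6 ppages; refcounts: pp0:1 pp1:3 pp2:2 pp3:1 pp4:1 pp5:1
Op 6: write(P0, v0, 170). refcount(pp5)=1 -> write in place. 6 ppages; refcounts: pp0:1 pp1:3 pp2:2 pp3:1 pp4:1 pp5:1
Op 7: fork(P2) -> P3. 6 ppages; refcounts: pp0:1 pp1:4 pp2:3 pp3:1 pp4:2 pp5:1
P0: v2 -> pp3 = 124
P1: v2 -> pp2 = 37
P2: v2 -> pp2 = 37
P3: v2 -> pp2 = 37

Answer: 124 37 37 37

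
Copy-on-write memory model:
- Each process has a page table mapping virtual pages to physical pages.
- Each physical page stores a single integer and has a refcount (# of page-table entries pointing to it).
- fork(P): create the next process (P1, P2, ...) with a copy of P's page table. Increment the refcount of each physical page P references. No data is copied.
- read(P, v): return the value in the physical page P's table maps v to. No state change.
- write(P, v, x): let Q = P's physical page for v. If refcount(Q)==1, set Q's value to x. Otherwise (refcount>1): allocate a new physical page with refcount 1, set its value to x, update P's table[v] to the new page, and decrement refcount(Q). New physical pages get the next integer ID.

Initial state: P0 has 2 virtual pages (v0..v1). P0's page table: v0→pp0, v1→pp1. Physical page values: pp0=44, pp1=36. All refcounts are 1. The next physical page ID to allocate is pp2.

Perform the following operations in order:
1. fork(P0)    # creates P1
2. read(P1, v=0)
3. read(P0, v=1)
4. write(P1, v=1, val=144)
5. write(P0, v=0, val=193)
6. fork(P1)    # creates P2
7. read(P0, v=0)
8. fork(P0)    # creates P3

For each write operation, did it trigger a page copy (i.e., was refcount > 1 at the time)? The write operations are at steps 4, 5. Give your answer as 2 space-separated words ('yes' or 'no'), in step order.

Op 1: fork(P0) -> P1. 2 ppages; refcounts: pp0:2 pp1:2
Op 2: read(P1, v0) -> 44. No state change.
Op 3: read(P0, v1) -> 36. No state change.
Op 4: write(P1, v1, 144). refcount(pp1)=2>1 -> COPY to pp2. 3 ppages; refcounts: pp0:2 pp1:1 pp2:1
Op 5: write(P0, v0, 193). refcount(pp0)=2>1 -> COPY to pp3. 4 ppages; refcounts: pp0:1 pp1:1 pp2:1 pp3:1
Op 6: fork(P1) -> P2. 4 ppages; refcounts: pp0:2 pp1:1 pp2:2 pp3:1
Op 7: read(P0, v0) -> 193. No state change.
Op 8: fork(P0) -> P3. 4 ppages; refcounts: pp0:2 pp1:2 pp2:2 pp3:2

yes yes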